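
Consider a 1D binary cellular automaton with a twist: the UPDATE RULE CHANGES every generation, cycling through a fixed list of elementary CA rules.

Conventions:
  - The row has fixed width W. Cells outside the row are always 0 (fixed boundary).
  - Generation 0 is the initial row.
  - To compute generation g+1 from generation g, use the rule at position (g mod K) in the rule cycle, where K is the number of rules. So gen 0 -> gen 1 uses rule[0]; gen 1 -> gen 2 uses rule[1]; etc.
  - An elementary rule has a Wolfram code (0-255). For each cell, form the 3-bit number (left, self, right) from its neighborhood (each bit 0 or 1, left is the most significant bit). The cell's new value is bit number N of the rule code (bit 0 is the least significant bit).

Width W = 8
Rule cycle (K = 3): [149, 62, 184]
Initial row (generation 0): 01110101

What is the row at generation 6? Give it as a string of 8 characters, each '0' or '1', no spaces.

Gen 0: 01110101
Gen 1 (rule 149): 00100101
Gen 2 (rule 62): 01111111
Gen 3 (rule 184): 01111110
Gen 4 (rule 149): 00111101
Gen 5 (rule 62): 01100011
Gen 6 (rule 184): 01010010

Answer: 01010010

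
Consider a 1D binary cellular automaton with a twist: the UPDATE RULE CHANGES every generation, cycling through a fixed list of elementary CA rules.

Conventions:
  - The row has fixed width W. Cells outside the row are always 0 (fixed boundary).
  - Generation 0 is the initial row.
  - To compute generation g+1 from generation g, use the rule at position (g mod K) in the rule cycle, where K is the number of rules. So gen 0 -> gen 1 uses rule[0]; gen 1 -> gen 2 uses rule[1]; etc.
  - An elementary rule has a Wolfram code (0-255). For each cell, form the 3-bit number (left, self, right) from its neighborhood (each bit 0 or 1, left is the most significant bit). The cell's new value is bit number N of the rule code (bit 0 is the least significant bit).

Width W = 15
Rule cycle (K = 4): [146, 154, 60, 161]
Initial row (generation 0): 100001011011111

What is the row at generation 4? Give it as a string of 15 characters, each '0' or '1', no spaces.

Gen 0: 100001011011111
Gen 1 (rule 146): 010010000001110
Gen 2 (rule 154): 101101000011101
Gen 3 (rule 60): 111011100010011
Gen 4 (rule 161): 010101001000000

Answer: 010101001000000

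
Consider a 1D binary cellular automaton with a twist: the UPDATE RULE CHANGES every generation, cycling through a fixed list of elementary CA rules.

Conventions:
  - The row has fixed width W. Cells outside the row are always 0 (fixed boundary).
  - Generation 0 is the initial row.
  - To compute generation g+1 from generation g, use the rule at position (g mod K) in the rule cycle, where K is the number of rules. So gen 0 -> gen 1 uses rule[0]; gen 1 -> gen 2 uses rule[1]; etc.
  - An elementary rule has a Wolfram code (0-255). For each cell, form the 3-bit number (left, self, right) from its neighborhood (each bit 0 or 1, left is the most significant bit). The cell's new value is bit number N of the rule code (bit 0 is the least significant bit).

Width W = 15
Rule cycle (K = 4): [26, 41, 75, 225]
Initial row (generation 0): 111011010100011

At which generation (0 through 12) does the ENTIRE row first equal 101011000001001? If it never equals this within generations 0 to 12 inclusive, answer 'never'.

Answer: 5

Derivation:
Gen 0: 111011010100011
Gen 1 (rule 26): 100010000010110
Gen 2 (rule 41): 001000111001100
Gen 3 (rule 75): 110011101011101
Gen 4 (rule 225): 010001110101110
Gen 5 (rule 26): 101011000001001
Gen 6 (rule 41): 010110011100000
Gen 7 (rule 75): 100110110101111
Gen 8 (rule 225): 000011011010111
Gen 9 (rule 26): 000110010000100
Gen 10 (rule 41): 110100000110001
Gen 11 (rule 75): 110001111110110
Gen 12 (rule 225): 010100111111010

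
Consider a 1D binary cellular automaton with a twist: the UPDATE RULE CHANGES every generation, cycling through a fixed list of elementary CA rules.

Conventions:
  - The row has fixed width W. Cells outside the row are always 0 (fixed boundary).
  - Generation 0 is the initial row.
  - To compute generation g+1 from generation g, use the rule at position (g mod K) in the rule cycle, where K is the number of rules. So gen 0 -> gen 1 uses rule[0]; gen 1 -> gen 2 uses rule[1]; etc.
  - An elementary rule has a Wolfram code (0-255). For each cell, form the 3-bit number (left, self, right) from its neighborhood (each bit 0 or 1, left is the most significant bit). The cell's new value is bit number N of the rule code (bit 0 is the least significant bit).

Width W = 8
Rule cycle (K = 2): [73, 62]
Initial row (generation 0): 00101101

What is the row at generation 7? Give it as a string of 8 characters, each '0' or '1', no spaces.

Answer: 01100011

Derivation:
Gen 0: 00101101
Gen 1 (rule 73): 10001100
Gen 2 (rule 62): 11011010
Gen 3 (rule 73): 11011000
Gen 4 (rule 62): 10110100
Gen 5 (rule 73): 00110001
Gen 6 (rule 62): 01101011
Gen 7 (rule 73): 01100011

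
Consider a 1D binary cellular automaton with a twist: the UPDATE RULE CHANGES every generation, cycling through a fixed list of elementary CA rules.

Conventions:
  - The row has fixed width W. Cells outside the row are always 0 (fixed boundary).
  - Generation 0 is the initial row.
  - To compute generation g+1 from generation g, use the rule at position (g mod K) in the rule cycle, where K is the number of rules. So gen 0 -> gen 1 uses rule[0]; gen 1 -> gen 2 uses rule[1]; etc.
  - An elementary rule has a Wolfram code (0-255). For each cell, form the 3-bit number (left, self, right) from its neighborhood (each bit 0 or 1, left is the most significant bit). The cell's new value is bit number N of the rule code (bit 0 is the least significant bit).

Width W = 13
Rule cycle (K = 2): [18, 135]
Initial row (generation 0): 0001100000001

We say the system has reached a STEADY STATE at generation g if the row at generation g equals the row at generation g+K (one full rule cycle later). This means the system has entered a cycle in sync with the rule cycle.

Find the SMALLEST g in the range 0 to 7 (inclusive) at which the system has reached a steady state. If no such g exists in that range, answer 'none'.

Answer: 4

Derivation:
Gen 0: 0001100000001
Gen 1 (rule 18): 0010010000010
Gen 2 (rule 135): 1110110111110
Gen 3 (rule 18): 0000000000001
Gen 4 (rule 135): 1111111111111
Gen 5 (rule 18): 0000000000000
Gen 6 (rule 135): 1111111111111
Gen 7 (rule 18): 0000000000000
Gen 8 (rule 135): 1111111111111
Gen 9 (rule 18): 0000000000000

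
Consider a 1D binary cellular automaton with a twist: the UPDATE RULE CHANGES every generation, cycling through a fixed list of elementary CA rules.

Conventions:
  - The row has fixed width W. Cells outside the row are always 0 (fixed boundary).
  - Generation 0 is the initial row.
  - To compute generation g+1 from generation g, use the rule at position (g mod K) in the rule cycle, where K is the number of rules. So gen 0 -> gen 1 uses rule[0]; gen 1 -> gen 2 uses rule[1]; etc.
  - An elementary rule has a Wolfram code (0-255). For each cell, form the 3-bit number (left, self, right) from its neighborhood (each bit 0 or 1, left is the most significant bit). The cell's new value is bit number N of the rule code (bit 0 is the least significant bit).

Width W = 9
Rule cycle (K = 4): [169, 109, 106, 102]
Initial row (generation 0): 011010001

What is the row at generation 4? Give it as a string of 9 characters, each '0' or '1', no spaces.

Gen 0: 011010001
Gen 1 (rule 169): 010100100
Gen 2 (rule 109): 011100101
Gen 3 (rule 106): 110101010
Gen 4 (rule 102): 011111110

Answer: 011111110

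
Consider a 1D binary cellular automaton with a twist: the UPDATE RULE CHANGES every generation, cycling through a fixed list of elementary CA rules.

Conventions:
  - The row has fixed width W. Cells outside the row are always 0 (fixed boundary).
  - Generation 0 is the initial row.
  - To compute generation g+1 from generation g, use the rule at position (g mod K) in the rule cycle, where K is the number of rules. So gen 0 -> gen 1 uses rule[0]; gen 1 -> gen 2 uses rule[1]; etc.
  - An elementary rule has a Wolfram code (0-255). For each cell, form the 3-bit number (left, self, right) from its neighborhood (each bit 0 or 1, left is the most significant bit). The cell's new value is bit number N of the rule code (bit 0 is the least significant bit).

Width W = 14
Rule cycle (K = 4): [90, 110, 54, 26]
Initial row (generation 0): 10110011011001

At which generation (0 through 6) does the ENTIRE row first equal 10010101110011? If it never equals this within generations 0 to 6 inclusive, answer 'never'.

Gen 0: 10110011011001
Gen 1 (rule 90): 00111111011110
Gen 2 (rule 110): 01100001110010
Gen 3 (rule 54): 10010010001111
Gen 4 (rule 26): 01101101011000
Gen 5 (rule 90): 11101100011100
Gen 6 (rule 110): 10111100110100

Answer: never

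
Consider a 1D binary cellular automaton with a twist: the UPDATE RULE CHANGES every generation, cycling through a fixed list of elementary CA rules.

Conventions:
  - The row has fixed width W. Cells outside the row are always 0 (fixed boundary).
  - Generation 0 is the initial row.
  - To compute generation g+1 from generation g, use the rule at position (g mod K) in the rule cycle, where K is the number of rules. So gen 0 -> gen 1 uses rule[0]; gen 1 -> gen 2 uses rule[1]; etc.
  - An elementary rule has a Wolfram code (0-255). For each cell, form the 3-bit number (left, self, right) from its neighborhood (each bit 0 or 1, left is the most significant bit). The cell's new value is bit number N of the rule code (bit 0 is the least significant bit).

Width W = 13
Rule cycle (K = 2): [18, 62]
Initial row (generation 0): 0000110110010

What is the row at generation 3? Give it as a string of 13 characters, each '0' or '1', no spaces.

Answer: 0100010100000

Derivation:
Gen 0: 0000110110010
Gen 1 (rule 18): 0001000001101
Gen 2 (rule 62): 0011100011011
Gen 3 (rule 18): 0100010100000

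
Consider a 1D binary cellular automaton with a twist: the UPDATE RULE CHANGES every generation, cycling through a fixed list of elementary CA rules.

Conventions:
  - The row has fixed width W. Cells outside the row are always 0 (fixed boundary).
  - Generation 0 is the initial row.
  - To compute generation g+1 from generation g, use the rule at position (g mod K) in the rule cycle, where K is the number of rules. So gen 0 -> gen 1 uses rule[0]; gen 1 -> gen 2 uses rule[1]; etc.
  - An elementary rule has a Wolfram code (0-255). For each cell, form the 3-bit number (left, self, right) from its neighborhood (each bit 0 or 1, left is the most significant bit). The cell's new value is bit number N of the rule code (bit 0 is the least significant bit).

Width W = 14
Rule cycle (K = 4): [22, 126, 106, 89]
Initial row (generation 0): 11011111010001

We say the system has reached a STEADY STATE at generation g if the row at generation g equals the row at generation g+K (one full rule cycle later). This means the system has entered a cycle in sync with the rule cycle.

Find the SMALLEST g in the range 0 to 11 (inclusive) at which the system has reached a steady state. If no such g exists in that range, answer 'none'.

Answer: 5

Derivation:
Gen 0: 11011111010001
Gen 1 (rule 22): 00000000011011
Gen 2 (rule 126): 00000000111111
Gen 3 (rule 106): 00000001100001
Gen 4 (rule 89): 11111101111100
Gen 5 (rule 22): 00000000000010
Gen 6 (rule 126): 00000000000111
Gen 7 (rule 106): 00000000001101
Gen 8 (rule 89): 11111111101100
Gen 9 (rule 22): 00000000000010
Gen 10 (rule 126): 00000000000111
Gen 11 (rule 106): 00000000001101
Gen 12 (rule 89): 11111111101100
Gen 13 (rule 22): 00000000000010
Gen 14 (rule 126): 00000000000111
Gen 15 (rule 106): 00000000001101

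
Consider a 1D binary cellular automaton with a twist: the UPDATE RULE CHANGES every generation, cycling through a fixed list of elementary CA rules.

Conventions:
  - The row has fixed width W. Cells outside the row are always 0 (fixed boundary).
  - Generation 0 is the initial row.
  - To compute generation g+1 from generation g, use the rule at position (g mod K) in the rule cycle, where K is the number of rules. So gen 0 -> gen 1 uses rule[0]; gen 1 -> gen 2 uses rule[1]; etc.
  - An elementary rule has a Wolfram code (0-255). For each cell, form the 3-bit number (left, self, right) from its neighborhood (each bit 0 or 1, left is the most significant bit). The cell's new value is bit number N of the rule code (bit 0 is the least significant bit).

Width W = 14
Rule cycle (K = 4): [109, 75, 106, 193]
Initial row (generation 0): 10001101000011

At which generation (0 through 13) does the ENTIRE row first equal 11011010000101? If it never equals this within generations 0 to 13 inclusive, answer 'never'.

Gen 0: 10001101000011
Gen 1 (rule 109): 10101111011011
Gen 2 (rule 75): 00001001011011
Gen 3 (rule 106): 00010010111111
Gen 4 (rule 193): 11000000011111
Gen 5 (rule 109): 11011111010001
Gen 6 (rule 75): 11010001000110
Gen 7 (rule 106): 11100010001110
Gen 8 (rule 193): 01101000100110
Gen 9 (rule 109): 01111010100110
Gen 10 (rule 75): 11001000001110
Gen 11 (rule 106): 11010000011010
Gen 12 (rule 193): 01000111001000
Gen 13 (rule 109): 01010101001011

Answer: never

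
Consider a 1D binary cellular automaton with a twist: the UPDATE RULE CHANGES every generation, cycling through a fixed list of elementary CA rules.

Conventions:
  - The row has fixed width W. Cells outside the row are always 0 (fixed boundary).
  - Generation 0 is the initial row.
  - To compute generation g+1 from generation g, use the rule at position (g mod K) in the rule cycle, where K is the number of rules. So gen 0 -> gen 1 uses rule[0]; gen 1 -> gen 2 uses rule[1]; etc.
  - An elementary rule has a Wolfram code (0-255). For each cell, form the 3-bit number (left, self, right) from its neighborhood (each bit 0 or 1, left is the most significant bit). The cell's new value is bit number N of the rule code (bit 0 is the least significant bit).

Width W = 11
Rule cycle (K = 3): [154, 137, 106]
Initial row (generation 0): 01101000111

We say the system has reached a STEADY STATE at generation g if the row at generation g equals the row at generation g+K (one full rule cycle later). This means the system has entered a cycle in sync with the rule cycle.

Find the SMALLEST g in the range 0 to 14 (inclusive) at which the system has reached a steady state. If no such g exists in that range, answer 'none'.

Gen 0: 01101000111
Gen 1 (rule 154): 11000101110
Gen 2 (rule 137): 10010001100
Gen 3 (rule 106): 00100011100
Gen 4 (rule 154): 01010111010
Gen 5 (rule 137): 00000110000
Gen 6 (rule 106): 00001110000
Gen 7 (rule 154): 00011101000
Gen 8 (rule 137): 11011000011
Gen 9 (rule 106): 11111000111
Gen 10 (rule 154): 11110101110
Gen 11 (rule 137): 11100001100
Gen 12 (rule 106): 10100011100
Gen 13 (rule 154): 00010111010
Gen 14 (rule 137): 11000110000
Gen 15 (rule 106): 11001110000
Gen 16 (rule 154): 10111101000
Gen 17 (rule 137): 00111000011

Answer: none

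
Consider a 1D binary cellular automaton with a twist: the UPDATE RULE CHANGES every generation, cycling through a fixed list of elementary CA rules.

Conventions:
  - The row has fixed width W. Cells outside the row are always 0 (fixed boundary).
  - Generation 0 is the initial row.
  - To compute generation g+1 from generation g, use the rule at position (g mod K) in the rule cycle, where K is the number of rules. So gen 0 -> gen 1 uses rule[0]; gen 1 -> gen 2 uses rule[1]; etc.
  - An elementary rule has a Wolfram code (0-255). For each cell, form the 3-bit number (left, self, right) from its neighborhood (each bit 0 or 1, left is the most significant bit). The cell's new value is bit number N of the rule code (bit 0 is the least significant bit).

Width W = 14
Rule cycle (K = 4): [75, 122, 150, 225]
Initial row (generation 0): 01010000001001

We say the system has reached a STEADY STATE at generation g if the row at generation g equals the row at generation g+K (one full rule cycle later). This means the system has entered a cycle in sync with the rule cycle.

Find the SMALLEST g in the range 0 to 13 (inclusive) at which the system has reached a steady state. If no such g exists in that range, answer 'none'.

Gen 0: 01010000001001
Gen 1 (rule 75): 10000111110010
Gen 2 (rule 122): 01001100011101
Gen 3 (rule 150): 11110010101001
Gen 4 (rule 225): 01110001010000
Gen 5 (rule 75): 11010110000111
Gen 6 (rule 122): 11101111001101
Gen 7 (rule 150): 01000110110001
Gen 8 (rule 225): 00010011010100
Gen 9 (rule 75): 11100111000001
Gen 10 (rule 122): 10111101100010
Gen 11 (rule 150): 10011000010111
Gen 12 (rule 225): 00001011001011
Gen 13 (rule 75): 11110011010011
Gen 14 (rule 122): 10011111101111
Gen 15 (rule 150): 11101111000110
Gen 16 (rule 225): 01110111010010
Gen 17 (rule 75): 11010101000100

Answer: none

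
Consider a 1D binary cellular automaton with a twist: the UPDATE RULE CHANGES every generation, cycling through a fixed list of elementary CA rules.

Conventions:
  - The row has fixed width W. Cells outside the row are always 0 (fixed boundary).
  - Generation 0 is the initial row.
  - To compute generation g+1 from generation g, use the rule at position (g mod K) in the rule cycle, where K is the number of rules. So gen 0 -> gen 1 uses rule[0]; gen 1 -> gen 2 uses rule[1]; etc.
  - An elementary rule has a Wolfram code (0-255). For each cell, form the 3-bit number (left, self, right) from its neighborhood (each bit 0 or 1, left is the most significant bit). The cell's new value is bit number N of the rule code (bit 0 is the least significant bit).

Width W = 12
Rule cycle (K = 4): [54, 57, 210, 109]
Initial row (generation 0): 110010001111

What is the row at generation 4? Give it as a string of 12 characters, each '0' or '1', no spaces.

Gen 0: 110010001111
Gen 1 (rule 54): 001111010000
Gen 2 (rule 57): 101000101111
Gen 3 (rule 210): 000101000111
Gen 4 (rule 109): 110111010101

Answer: 110111010101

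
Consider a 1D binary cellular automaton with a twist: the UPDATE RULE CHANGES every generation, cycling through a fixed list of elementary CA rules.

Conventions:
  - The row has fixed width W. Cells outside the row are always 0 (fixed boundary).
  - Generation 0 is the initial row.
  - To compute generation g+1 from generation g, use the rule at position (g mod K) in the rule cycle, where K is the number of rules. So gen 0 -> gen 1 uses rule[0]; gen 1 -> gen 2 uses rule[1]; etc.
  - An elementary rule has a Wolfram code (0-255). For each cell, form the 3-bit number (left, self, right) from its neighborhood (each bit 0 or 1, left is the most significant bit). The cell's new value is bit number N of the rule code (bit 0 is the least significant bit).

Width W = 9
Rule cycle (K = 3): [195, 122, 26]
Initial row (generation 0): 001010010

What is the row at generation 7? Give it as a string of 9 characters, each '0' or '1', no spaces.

Answer: 001110011

Derivation:
Gen 0: 001010010
Gen 1 (rule 195): 110000100
Gen 2 (rule 122): 111001010
Gen 3 (rule 26): 100110001
Gen 4 (rule 195): 001010110
Gen 5 (rule 122): 010101111
Gen 6 (rule 26): 100001000
Gen 7 (rule 195): 001110011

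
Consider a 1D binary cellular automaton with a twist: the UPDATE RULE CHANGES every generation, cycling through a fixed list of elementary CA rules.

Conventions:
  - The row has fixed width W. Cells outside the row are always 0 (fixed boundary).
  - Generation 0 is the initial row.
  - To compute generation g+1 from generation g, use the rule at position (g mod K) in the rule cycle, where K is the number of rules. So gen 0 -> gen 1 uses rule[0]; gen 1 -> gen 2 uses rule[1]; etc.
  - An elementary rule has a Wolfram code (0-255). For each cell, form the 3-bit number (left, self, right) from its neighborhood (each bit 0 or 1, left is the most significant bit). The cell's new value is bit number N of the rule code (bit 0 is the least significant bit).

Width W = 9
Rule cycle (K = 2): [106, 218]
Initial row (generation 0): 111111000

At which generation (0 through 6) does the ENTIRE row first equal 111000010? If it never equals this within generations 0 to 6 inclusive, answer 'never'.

Answer: never

Derivation:
Gen 0: 111111000
Gen 1 (rule 106): 100001000
Gen 2 (rule 218): 010010100
Gen 3 (rule 106): 100101000
Gen 4 (rule 218): 011000100
Gen 5 (rule 106): 111001000
Gen 6 (rule 218): 111110100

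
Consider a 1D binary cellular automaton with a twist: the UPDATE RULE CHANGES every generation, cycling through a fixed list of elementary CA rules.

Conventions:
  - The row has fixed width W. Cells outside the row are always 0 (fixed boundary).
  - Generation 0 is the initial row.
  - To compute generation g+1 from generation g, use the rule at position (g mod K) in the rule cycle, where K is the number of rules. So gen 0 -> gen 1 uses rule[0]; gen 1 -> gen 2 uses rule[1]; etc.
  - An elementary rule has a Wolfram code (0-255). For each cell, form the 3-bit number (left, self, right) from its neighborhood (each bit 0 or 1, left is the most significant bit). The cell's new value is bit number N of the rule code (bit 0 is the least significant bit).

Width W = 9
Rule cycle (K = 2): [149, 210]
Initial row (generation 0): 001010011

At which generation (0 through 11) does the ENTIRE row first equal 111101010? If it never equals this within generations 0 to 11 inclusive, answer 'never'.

Answer: never

Derivation:
Gen 0: 001010011
Gen 1 (rule 149): 101011000
Gen 2 (rule 210): 000001100
Gen 3 (rule 149): 111100011
Gen 4 (rule 210): 011110101
Gen 5 (rule 149): 001100101
Gen 6 (rule 210): 010111000
Gen 7 (rule 149): 010010111
Gen 8 (rule 210): 101100011
Gen 9 (rule 149): 100011000
Gen 10 (rule 210): 010101100
Gen 11 (rule 149): 010100011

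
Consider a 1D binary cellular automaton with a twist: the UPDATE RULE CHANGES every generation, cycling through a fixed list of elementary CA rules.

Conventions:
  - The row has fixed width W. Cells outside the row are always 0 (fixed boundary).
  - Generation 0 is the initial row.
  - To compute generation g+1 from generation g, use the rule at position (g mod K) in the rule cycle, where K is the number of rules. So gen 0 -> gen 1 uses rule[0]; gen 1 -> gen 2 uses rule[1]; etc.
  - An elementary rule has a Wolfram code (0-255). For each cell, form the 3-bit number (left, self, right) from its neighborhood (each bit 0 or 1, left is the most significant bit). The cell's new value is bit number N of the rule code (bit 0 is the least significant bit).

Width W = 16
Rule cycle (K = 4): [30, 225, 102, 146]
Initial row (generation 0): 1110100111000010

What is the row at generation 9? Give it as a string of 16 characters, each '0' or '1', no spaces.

Gen 0: 1110100111000010
Gen 1 (rule 30): 1000111100100111
Gen 2 (rule 225): 0010011100000011
Gen 3 (rule 102): 0110100100000101
Gen 4 (rule 146): 1000011010001000
Gen 5 (rule 30): 1100110011011100
Gen 6 (rule 225): 0100010001101101
Gen 7 (rule 102): 1100110010110111
Gen 8 (rule 146): 0011001100000010
Gen 9 (rule 30): 0110111010000111

Answer: 0110111010000111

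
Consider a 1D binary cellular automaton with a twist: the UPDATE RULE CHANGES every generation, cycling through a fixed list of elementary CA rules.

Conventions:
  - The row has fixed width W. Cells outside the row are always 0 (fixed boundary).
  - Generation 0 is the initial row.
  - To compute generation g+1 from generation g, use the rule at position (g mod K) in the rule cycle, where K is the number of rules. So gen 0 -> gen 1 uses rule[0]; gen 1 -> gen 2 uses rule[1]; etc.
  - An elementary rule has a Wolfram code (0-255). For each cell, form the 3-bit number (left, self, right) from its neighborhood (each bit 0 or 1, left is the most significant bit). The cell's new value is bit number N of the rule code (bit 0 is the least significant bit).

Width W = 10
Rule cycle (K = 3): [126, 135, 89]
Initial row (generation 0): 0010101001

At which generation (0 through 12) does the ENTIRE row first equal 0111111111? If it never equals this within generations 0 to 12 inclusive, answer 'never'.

Answer: 1

Derivation:
Gen 0: 0010101001
Gen 1 (rule 126): 0111111111
Gen 2 (rule 135): 1011111110
Gen 3 (rule 89): 0010000011
Gen 4 (rule 126): 0111000111
Gen 5 (rule 135): 1010011010
Gen 6 (rule 89): 0001011001
Gen 7 (rule 126): 0011111111
Gen 8 (rule 135): 1101111110
Gen 9 (rule 89): 1101000011
Gen 10 (rule 126): 1111100111
Gen 11 (rule 135): 0111001010
Gen 12 (rule 89): 0101100001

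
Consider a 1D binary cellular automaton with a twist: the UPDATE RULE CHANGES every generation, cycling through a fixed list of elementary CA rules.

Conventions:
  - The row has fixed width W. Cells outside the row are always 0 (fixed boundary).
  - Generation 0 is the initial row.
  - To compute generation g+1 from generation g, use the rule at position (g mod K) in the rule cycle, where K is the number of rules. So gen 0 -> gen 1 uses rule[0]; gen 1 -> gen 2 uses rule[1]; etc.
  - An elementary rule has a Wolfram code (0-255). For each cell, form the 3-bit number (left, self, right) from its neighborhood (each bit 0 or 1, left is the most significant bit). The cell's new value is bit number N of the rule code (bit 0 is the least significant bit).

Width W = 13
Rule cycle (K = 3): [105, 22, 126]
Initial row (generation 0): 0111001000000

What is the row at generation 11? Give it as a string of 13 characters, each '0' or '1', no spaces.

Answer: 1100011110001

Derivation:
Gen 0: 0111001000000
Gen 1 (rule 105): 0101000011111
Gen 2 (rule 22): 1101100100000
Gen 3 (rule 126): 1111111110000
Gen 4 (rule 105): 1000000010111
Gen 5 (rule 22): 1100000110000
Gen 6 (rule 126): 1110001111000
Gen 7 (rule 105): 1010101001011
Gen 8 (rule 22): 1010101111000
Gen 9 (rule 126): 1111111001100
Gen 10 (rule 105): 1000001001101
Gen 11 (rule 22): 1100011110001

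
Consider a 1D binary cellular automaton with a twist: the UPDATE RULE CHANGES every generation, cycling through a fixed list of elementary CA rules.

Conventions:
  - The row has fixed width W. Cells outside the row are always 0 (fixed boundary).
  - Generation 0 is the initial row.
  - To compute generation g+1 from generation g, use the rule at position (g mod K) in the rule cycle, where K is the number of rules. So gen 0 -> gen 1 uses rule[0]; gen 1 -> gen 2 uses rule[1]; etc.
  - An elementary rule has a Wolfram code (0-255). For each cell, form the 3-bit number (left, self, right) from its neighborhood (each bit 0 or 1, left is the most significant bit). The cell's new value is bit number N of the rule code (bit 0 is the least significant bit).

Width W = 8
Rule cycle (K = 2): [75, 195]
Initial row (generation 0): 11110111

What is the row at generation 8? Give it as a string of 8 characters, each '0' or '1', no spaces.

Gen 0: 11110111
Gen 1 (rule 75): 10010101
Gen 2 (rule 195): 00100000
Gen 3 (rule 75): 11001111
Gen 4 (rule 195): 01010111
Gen 5 (rule 75): 10000101
Gen 6 (rule 195): 00111000
Gen 7 (rule 75): 11101011
Gen 8 (rule 195): 01100001

Answer: 01100001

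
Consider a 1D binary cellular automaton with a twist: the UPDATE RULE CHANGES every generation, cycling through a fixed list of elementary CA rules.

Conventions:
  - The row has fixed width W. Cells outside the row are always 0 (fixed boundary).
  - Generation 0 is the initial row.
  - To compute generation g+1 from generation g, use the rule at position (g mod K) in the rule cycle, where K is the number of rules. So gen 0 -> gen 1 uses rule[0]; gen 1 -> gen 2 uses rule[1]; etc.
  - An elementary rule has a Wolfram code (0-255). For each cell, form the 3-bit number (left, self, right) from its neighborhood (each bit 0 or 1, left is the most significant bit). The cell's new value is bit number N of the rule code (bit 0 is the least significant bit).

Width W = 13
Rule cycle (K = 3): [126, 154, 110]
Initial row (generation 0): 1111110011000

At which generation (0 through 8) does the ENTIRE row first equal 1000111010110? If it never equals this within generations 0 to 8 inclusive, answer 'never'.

Answer: 6

Derivation:
Gen 0: 1111110011000
Gen 1 (rule 126): 1000011111100
Gen 2 (rule 154): 0100111111010
Gen 3 (rule 110): 1101100001110
Gen 4 (rule 126): 1111110011011
Gen 5 (rule 154): 1111101110010
Gen 6 (rule 110): 1000111010110
Gen 7 (rule 126): 1101101111111
Gen 8 (rule 154): 1001001111110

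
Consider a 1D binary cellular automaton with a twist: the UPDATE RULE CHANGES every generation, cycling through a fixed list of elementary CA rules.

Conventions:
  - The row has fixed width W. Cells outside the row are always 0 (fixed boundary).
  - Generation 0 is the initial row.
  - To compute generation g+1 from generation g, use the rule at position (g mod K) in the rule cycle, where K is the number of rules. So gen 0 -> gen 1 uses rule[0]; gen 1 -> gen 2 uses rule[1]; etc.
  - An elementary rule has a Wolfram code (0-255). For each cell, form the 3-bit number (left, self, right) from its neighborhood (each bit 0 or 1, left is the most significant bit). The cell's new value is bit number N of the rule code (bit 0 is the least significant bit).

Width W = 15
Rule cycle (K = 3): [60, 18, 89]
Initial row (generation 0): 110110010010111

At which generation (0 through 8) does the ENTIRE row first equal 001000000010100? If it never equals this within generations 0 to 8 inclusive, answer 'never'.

Gen 0: 110110010010111
Gen 1 (rule 60): 101101011011100
Gen 2 (rule 18): 000000000000010
Gen 3 (rule 89): 111111111111001
Gen 4 (rule 60): 100000000000101
Gen 5 (rule 18): 010000000001000
Gen 6 (rule 89): 001111111100111
Gen 7 (rule 60): 001000000010100
Gen 8 (rule 18): 010100000100010

Answer: 7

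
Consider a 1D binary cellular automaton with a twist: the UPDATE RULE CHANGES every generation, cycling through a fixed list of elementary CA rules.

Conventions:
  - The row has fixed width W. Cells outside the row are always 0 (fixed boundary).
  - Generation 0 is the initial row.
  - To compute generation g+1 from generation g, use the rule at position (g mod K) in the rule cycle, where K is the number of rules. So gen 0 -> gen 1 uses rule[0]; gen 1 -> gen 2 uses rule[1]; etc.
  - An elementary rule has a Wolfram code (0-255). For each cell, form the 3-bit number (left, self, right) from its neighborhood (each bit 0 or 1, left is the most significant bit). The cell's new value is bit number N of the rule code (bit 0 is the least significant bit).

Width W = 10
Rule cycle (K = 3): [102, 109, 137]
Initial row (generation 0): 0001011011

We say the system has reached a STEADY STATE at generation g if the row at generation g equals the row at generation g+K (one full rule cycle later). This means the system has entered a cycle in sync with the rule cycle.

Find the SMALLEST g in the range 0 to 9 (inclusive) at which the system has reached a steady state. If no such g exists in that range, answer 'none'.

Answer: none

Derivation:
Gen 0: 0001011011
Gen 1 (rule 102): 0011101101
Gen 2 (rule 109): 1010111111
Gen 3 (rule 137): 0000111110
Gen 4 (rule 102): 0001000010
Gen 5 (rule 109): 1101011010
Gen 6 (rule 137): 1000010000
Gen 7 (rule 102): 1000110000
Gen 8 (rule 109): 1010110111
Gen 9 (rule 137): 0000100110
Gen 10 (rule 102): 0001101010
Gen 11 (rule 109): 1101111110
Gen 12 (rule 137): 1001111100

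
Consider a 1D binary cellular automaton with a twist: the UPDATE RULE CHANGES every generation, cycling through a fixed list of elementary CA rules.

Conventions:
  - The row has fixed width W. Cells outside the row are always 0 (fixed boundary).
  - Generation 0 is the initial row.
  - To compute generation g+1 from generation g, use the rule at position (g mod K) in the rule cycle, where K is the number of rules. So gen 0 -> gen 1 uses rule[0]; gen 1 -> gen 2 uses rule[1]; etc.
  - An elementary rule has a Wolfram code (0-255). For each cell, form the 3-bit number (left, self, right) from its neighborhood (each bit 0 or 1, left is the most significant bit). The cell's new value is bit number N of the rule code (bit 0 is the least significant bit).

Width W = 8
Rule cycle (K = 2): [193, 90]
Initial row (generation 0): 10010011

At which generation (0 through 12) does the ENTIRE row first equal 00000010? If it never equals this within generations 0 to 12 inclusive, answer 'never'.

Answer: 2

Derivation:
Gen 0: 10010011
Gen 1 (rule 193): 00000001
Gen 2 (rule 90): 00000010
Gen 3 (rule 193): 11111000
Gen 4 (rule 90): 10001100
Gen 5 (rule 193): 00100101
Gen 6 (rule 90): 01011000
Gen 7 (rule 193): 00001011
Gen 8 (rule 90): 00010011
Gen 9 (rule 193): 11000001
Gen 10 (rule 90): 11100010
Gen 11 (rule 193): 01101000
Gen 12 (rule 90): 11100100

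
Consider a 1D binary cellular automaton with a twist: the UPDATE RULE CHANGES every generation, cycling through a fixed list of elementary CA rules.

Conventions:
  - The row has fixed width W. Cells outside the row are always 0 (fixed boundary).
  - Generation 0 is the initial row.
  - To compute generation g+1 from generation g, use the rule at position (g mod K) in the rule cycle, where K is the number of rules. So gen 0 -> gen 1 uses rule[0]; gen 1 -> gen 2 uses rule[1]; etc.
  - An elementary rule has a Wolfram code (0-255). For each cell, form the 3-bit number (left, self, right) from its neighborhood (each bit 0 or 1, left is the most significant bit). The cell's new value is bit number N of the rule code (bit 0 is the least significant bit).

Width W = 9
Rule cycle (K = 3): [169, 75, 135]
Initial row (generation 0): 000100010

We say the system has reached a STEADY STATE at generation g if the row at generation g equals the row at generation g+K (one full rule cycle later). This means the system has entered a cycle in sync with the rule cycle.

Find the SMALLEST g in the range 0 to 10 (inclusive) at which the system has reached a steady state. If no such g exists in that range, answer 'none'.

Answer: none

Derivation:
Gen 0: 000100010
Gen 1 (rule 169): 110001000
Gen 2 (rule 75): 110110011
Gen 3 (rule 135): 000000100
Gen 4 (rule 169): 111110001
Gen 5 (rule 75): 100010110
Gen 6 (rule 135): 101110000
Gen 7 (rule 169): 011100111
Gen 8 (rule 75): 110101101
Gen 9 (rule 135): 000100001
Gen 10 (rule 169): 110001100
Gen 11 (rule 75): 110111101
Gen 12 (rule 135): 000011001
Gen 13 (rule 169): 111010000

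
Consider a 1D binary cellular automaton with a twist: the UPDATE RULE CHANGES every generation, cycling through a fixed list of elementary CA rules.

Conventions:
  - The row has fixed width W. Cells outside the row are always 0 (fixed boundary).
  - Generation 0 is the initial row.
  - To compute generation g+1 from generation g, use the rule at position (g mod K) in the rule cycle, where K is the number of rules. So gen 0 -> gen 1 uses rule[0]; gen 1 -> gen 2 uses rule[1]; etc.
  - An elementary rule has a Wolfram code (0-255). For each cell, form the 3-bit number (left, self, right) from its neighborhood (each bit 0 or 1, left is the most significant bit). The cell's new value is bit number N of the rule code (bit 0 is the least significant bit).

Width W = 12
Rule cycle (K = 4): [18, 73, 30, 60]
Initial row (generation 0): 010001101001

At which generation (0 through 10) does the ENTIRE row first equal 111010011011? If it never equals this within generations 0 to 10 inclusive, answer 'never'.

Gen 0: 010001101001
Gen 1 (rule 18): 101010000110
Gen 2 (rule 73): 000000110110
Gen 3 (rule 30): 000001100101
Gen 4 (rule 60): 000001010111
Gen 5 (rule 18): 000010000000
Gen 6 (rule 73): 111000111111
Gen 7 (rule 30): 100101100000
Gen 8 (rule 60): 110111010000
Gen 9 (rule 18): 000000001000
Gen 10 (rule 73): 111111100011

Answer: never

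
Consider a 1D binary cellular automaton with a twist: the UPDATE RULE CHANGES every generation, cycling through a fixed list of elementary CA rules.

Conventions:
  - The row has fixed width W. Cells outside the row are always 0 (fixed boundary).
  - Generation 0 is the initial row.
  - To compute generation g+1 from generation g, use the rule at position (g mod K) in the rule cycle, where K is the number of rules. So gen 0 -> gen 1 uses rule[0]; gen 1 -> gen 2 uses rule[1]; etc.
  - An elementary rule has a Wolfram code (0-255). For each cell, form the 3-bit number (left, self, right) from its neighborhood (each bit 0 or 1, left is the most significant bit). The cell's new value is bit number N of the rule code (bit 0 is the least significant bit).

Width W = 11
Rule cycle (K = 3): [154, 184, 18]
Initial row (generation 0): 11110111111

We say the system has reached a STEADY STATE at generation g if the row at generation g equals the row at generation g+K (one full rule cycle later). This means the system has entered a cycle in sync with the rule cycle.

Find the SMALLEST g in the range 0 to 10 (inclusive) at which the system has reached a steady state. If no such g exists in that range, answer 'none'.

Gen 0: 11110111111
Gen 1 (rule 154): 11100111110
Gen 2 (rule 184): 11010111101
Gen 3 (rule 18): 00000000000
Gen 4 (rule 154): 00000000000
Gen 5 (rule 184): 00000000000
Gen 6 (rule 18): 00000000000
Gen 7 (rule 154): 00000000000
Gen 8 (rule 184): 00000000000
Gen 9 (rule 18): 00000000000
Gen 10 (rule 154): 00000000000
Gen 11 (rule 184): 00000000000
Gen 12 (rule 18): 00000000000
Gen 13 (rule 154): 00000000000

Answer: 3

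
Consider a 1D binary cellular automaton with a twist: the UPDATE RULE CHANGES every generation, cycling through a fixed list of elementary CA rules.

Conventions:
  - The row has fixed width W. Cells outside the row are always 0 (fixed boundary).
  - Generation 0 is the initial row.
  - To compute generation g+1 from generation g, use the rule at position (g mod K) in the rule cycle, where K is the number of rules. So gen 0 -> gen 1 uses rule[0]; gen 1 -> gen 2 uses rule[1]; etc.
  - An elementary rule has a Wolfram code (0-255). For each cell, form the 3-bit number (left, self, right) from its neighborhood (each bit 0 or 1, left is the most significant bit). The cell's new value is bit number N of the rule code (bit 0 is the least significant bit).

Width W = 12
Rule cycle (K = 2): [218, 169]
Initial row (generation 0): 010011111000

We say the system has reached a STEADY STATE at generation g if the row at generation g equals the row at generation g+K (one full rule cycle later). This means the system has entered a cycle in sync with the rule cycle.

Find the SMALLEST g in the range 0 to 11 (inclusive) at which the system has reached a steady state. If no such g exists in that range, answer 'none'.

Answer: 3

Derivation:
Gen 0: 010011111000
Gen 1 (rule 218): 101111111100
Gen 2 (rule 169): 011111111001
Gen 3 (rule 218): 111111111110
Gen 4 (rule 169): 111111111100
Gen 5 (rule 218): 111111111110
Gen 6 (rule 169): 111111111100
Gen 7 (rule 218): 111111111110
Gen 8 (rule 169): 111111111100
Gen 9 (rule 218): 111111111110
Gen 10 (rule 169): 111111111100
Gen 11 (rule 218): 111111111110
Gen 12 (rule 169): 111111111100
Gen 13 (rule 218): 111111111110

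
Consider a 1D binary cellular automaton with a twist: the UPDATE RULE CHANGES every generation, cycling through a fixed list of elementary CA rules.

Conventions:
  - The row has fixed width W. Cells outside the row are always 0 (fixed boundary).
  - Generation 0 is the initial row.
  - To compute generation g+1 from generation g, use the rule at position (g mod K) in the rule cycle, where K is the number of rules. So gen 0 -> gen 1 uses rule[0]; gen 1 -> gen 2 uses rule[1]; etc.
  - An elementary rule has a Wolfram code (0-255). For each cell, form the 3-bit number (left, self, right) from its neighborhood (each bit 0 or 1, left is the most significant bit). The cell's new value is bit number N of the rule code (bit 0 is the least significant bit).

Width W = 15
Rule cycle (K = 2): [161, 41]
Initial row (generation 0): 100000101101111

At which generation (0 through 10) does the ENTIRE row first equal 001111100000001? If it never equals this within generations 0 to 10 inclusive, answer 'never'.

Answer: 9

Derivation:
Gen 0: 100000101101111
Gen 1 (rule 161): 001110010010110
Gen 2 (rule 41): 101000000001100
Gen 3 (rule 161): 010011111100001
Gen 4 (rule 41): 000010000001100
Gen 5 (rule 161): 111000111100001
Gen 6 (rule 41): 100010100001100
Gen 7 (rule 161): 001001001100001
Gen 8 (rule 41): 100000001001100
Gen 9 (rule 161): 001111100000001
Gen 10 (rule 41): 101000001111100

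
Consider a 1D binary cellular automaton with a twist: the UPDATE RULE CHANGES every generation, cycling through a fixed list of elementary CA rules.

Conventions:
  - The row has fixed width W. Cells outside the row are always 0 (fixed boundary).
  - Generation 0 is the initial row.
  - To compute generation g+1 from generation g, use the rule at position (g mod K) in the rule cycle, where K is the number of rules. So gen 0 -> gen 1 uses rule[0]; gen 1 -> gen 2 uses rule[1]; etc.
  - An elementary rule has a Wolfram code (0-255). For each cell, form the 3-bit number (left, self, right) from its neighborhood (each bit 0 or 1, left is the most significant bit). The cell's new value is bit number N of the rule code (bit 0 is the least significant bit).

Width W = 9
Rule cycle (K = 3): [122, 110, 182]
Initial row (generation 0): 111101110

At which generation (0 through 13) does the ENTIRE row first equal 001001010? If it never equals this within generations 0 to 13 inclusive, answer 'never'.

Gen 0: 111101110
Gen 1 (rule 122): 100111011
Gen 2 (rule 110): 101101111
Gen 3 (rule 182): 110010110
Gen 4 (rule 122): 111101111
Gen 5 (rule 110): 100111001
Gen 6 (rule 182): 111010111
Gen 7 (rule 122): 101101101
Gen 8 (rule 110): 111111111
Gen 9 (rule 182): 011111110
Gen 10 (rule 122): 110000011
Gen 11 (rule 110): 110000111
Gen 12 (rule 182): 001001010
Gen 13 (rule 122): 010110101

Answer: 12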